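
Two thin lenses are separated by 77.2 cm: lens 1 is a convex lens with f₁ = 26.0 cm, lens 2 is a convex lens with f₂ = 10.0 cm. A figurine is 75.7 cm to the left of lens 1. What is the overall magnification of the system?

Lens 1: 1/d_i1 = 1/(26.0) − 1/(75.7) = 0.02525, so d_i1 = 39.60 cm; m₁ = −d_i1/d_o1 = -0.5231.
d_o2 = 77.2 − (39.60) = 37.60 cm.
Lens 2: 1/d_i2 = 1/(10.0) − 1/(37.60) = 0.07340, so d_i2 = 13.62 cm; m₂ = −d_i2/d_o2 = -0.3623.
m = m₁·m₂ = (-0.5231)(-0.3623) = +0.190.

m = +0.190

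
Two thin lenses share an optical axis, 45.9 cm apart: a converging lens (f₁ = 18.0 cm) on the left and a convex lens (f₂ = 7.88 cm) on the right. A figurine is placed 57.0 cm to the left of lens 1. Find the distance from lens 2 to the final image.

13.2 cm

Lens 1: 1/d_i1 = 1/f₁ − 1/d_o1 = 1/(18.0) − 1/(57.0) = 0.03801, so d_i1 = 26.31 cm.
The intermediate image is 26.31 cm to the right of lens 1, which is 45.9 − (26.31) = 19.59 cm to the left of lens 2, so d_o2 = +19.59 cm.
Lens 2: 1/d_i2 = 1/f₂ − 1/d_o2 = 1/(7.88) − 1/(19.59) = 0.07586, so d_i2 = 13.2 cm.
The final image is real, 13.2 cm to the right of lens 2 (overall magnification ≈ 0.31).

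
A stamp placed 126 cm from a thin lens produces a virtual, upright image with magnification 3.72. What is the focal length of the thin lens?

f = 172 cm (converging)

m = −d_i/d_o ⇒ d_i = −m·d_o = −(+3.72)·(126) = -468.7 cm.
1/f = 1/d_o + 1/d_i = 1/(126) + 1/(-468.7) = 0.005803, so f = 172 cm.
Since f is positive, the thin lens is converging.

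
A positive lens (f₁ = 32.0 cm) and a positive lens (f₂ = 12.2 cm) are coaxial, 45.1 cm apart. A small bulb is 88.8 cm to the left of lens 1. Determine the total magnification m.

m = -0.401

Lens 1: 1/d_i1 = 1/(32.0) − 1/(88.8) = 0.01999, so d_i1 = 50.03 cm; m₁ = −d_i1/d_o1 = -0.5634.
d_o2 = 45.1 − (50.03) = -4.930 cm (virtual object).
Lens 2: 1/d_i2 = 1/(12.2) − 1/(-4.930) = 0.2848, so d_i2 = 3.511 cm; m₂ = −d_i2/d_o2 = +0.7122.
m = m₁·m₂ = (-0.5634)(+0.7122) = -0.401.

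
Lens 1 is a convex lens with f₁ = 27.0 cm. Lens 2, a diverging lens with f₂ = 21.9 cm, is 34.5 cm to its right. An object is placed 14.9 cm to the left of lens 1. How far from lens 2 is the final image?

16.6 cm

Lens 1: 1/d_i1 = 1/f₁ − 1/d_o1 = 1/(27.0) − 1/(14.9) = -0.03008, so d_i1 = -33.25 cm.
The intermediate image is 33.25 cm to the left of lens 1 (virtual), which is 34.5 − (-33.25) = 67.75 cm to the left of lens 2, so d_o2 = +67.75 cm.
Lens 2 is diverging, so f₂ = −21.9 cm.
Lens 2: 1/d_i2 = 1/f₂ − 1/d_o2 = 1/(-21.9) − 1/(67.75) = -0.06042, so d_i2 = -16.6 cm.
The final image is virtual, 16.6 cm to the left of lens 2 (overall magnification ≈ 0.55).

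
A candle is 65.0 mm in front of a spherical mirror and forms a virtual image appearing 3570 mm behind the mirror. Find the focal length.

Virtual image ⇒ d_i = −3570 mm.
1/f = 1/d_o + 1/d_i = 1/(65.0) + 1/(-3570) = 0.01510, so f = 66.2 mm.
Since f is positive, the spherical mirror is concave.

f = 66.2 mm (concave)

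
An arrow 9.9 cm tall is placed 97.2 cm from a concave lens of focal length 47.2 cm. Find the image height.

3.24 cm

For a concave lens, f = -47.2 cm.
1/d_i = 1/f − 1/d_o = 1/(-47.20) − 1/(97.2) = -0.03147, so d_i = -31.77 cm.
m = −d_i/d_o = +0.3269.
|h_i| = |m|·h_o = 0.3269 × 9.9 = 3.24 cm. The image is virtual, upright and reduced, on the same side as the object.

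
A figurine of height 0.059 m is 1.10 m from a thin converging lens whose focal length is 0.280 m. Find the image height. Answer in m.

1/d_i = 1/f − 1/d_o = 1/(0.2800) − 1/(1.10) = 2.662, so d_i = 0.3756 m.
m = −d_i/d_o = -0.3415.
|h_i| = |m|·h_o = 0.3415 × 0.059 = 0.0201 m. The image is real, inverted and reduced, on the far side of the lens.

0.0201 m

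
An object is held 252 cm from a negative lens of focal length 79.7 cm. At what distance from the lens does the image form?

60.5 cm

For a negative lens, f = -79.7 cm.
Lens equation: 1/s_i = 1/f − 1/s_o = 1/(-79.70) − 1/(252) = -0.01255 − 0.003968 = -0.01652, so s_i = -60.5 cm.
The image is virtual, upright and reduced, on the same side as the object.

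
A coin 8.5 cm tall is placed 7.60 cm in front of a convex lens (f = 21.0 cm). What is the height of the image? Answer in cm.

13.3 cm

1/d_i = 1/f − 1/d_o = 1/(21.00) − 1/(7.60) = -0.08396, so d_i = -11.91 cm.
m = −d_i/d_o = +1.567.
|h_i| = |m|·h_o = 1.567 × 8.5 = 13.3 cm. The image is virtual, upright and enlarged, on the same side as the object.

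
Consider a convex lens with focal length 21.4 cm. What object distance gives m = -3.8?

m = −d_i/d_o ⇒ d_i = −m·d_o.
1/f = 1/d_o + 1/d_i = 1/d_o − 1/(m·d_o) = (1 − 1/m)/d_o, so d_o = f(1 − 1/m) = (21.40)(1 − 1/(-3.8)) = 27.0 cm.

27.0 cm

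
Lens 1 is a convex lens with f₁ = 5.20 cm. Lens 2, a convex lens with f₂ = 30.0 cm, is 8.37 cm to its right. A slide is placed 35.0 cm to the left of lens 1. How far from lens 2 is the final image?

2.45 cm

Lens 1: 1/d_i1 = 1/f₁ − 1/d_o1 = 1/(5.20) − 1/(35.0) = 0.1637, so d_i1 = 6.107 cm.
The intermediate image is 6.107 cm to the right of lens 1, which is 8.37 − (6.107) = 2.263 cm to the left of lens 2, so d_o2 = +2.263 cm.
Lens 2: 1/d_i2 = 1/f₂ − 1/d_o2 = 1/(30.0) − 1/(2.263) = -0.4086, so d_i2 = -2.45 cm.
The final image is virtual, 2.45 cm to the left of lens 2 (overall magnification ≈ -0.19).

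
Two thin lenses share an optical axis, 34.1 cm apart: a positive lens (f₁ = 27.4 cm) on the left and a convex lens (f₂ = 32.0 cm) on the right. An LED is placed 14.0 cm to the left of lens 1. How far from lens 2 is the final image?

65.3 cm

Lens 1: 1/d_i1 = 1/f₁ − 1/d_o1 = 1/(27.4) − 1/(14.0) = -0.03493, so d_i1 = -28.63 cm.
The intermediate image is 28.63 cm to the left of lens 1 (virtual), which is 34.1 − (-28.63) = 62.73 cm to the left of lens 2, so d_o2 = +62.73 cm.
Lens 2: 1/d_i2 = 1/f₂ − 1/d_o2 = 1/(32.0) − 1/(62.73) = 0.01531, so d_i2 = 65.3 cm.
The final image is real, 65.3 cm to the right of lens 2 (overall magnification ≈ -2.1).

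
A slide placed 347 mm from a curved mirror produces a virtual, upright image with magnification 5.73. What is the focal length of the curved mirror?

m = −d_i/d_o ⇒ d_i = −m·d_o = −(+5.73)·(347) = -1988 mm.
1/f = 1/d_o + 1/d_i = 1/(347) + 1/(-1988) = 0.002379, so f = 420 mm.
Since f is positive, the curved mirror is concave.

f = 420 mm (concave)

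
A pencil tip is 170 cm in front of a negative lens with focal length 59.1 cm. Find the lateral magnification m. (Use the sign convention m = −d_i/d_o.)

m = +0.258

For a negative lens, f = -59.1 cm.
1/d_i = 1/f − 1/d_o = 1/(-59.10) − 1/(170) = -0.02280, so d_i = -43.85 cm.
m = −d_i/d_o = −(-43.85)/(170) = +0.258.
The image is virtual, upright and reduced, on the same side as the object.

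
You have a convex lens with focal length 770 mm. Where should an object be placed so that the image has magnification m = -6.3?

892 mm

m = −d_i/d_o ⇒ d_i = −m·d_o.
1/f = 1/d_o + 1/d_i = 1/d_o − 1/(m·d_o) = (1 − 1/m)/d_o, so d_o = f(1 − 1/m) = (770.0)(1 − 1/(-6.3)) = 892 mm.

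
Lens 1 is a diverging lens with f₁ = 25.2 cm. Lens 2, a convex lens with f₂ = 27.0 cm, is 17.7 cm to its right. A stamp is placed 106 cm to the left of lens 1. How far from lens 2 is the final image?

Lens 1 is diverging, so f₁ = −25.2 cm.
Lens 1: 1/d_i1 = 1/f₁ − 1/d_o1 = 1/(-25.2) − 1/(106) = -0.04912, so d_i1 = -20.36 cm.
The intermediate image is 20.36 cm to the left of lens 1 (virtual), which is 17.7 − (-20.36) = 38.06 cm to the left of lens 2, so d_o2 = +38.06 cm.
Lens 2: 1/d_i2 = 1/f₂ − 1/d_o2 = 1/(27.0) − 1/(38.06) = 0.01076, so d_i2 = 92.9 cm.
The final image is real, 92.9 cm to the right of lens 2 (overall magnification ≈ -0.47).

92.9 cm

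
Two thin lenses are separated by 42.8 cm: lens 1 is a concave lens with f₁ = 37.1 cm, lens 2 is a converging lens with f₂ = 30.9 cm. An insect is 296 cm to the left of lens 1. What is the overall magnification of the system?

f₁ = −37.1 cm (diverging).
Lens 1: 1/d_i1 = 1/(-37.1) − 1/(296) = -0.03033, so d_i1 = -32.97 cm; m₁ = −d_i1/d_o1 = +0.1114.
d_o2 = 42.8 − (-32.97) = 75.77 cm.
Lens 2: 1/d_i2 = 1/(30.9) − 1/(75.77) = 0.01916, so d_i2 = 52.18 cm; m₂ = −d_i2/d_o2 = -0.6887.
m = m₁·m₂ = (+0.1114)(-0.6887) = -0.0767.

m = -0.0767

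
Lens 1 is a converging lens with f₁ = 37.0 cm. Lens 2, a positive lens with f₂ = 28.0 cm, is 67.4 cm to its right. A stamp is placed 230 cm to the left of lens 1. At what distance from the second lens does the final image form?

Lens 1: 1/d_i1 = 1/f₁ − 1/d_o1 = 1/(37.0) − 1/(230) = 0.02268, so d_i1 = 44.09 cm.
The intermediate image is 44.09 cm to the right of lens 1, which is 67.4 − (44.09) = 23.31 cm to the left of lens 2, so d_o2 = +23.31 cm.
Lens 2: 1/d_i2 = 1/f₂ − 1/d_o2 = 1/(28.0) − 1/(23.31) = -0.007186, so d_i2 = -139 cm.
The final image is virtual, 139 cm to the left of lens 2 (overall magnification ≈ -1.1).

139 cm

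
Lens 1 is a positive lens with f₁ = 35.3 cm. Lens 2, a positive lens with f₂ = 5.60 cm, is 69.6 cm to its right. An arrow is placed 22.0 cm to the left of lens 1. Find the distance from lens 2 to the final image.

Lens 1: 1/d_i1 = 1/f₁ − 1/d_o1 = 1/(35.3) − 1/(22.0) = -0.01713, so d_i1 = -58.39 cm.
The intermediate image is 58.39 cm to the left of lens 1 (virtual), which is 69.6 − (-58.39) = 128.0 cm to the left of lens 2, so d_o2 = +128.0 cm.
Lens 2: 1/d_i2 = 1/f₂ − 1/d_o2 = 1/(5.60) − 1/(128.0) = 0.1708, so d_i2 = 5.86 cm.
The final image is real, 5.86 cm to the right of lens 2 (overall magnification ≈ -0.12).

5.86 cm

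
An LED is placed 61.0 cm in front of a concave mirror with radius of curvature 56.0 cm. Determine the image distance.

f = R/2 = 56.0/2 = 28.00 cm.
Mirror equation: 1/d_i = 1/f − 1/d_o = 1/(28.00) − 1/(61.0) = 0.03571 − 0.01639 = 0.01932, so d_i = 51.8 cm.
The image is real, inverted and reduced, in front of the mirror.

51.8 cm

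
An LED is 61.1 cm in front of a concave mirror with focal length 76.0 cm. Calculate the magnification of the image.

m = +5.10

1/d_i = 1/f − 1/d_o = 1/(76.00) − 1/(61.1) = -0.003209, so d_i = -311.7 cm.
m = −d_i/d_o = −(-311.7)/(61.1) = +5.10.
The image is virtual, upright and enlarged, behind the mirror.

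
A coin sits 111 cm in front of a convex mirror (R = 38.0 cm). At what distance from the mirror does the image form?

f = R/2 = 38.0/2 = 19.00 cm; for a convex mirror, f = -19.00 cm.
Mirror equation: 1/q = 1/f − 1/p = 1/(-19.00) − 1/(111) = -0.05263 − 0.009009 = -0.06164, so q = -16.2 cm.
The image is virtual, upright and reduced, behind the mirror.

16.2 cm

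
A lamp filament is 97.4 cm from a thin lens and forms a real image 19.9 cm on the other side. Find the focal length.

Real image ⇒ d_i = +19.9 cm.
1/f = 1/d_o + 1/d_i = 1/(97.4) + 1/(19.9) = 0.06052, so f = 16.5 cm.
Since f is positive, the thin lens is converging.

f = 16.5 cm (converging)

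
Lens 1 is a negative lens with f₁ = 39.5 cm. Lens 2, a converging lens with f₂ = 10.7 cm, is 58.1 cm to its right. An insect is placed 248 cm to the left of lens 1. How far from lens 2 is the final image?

Lens 1 is diverging, so f₁ = −39.5 cm.
Lens 1: 1/d_i1 = 1/f₁ − 1/d_o1 = 1/(-39.5) − 1/(248) = -0.02935, so d_i1 = -34.07 cm.
The intermediate image is 34.07 cm to the left of lens 1 (virtual), which is 58.1 − (-34.07) = 92.17 cm to the left of lens 2, so d_o2 = +92.17 cm.
Lens 2: 1/d_i2 = 1/f₂ − 1/d_o2 = 1/(10.7) − 1/(92.17) = 0.08261, so d_i2 = 12.1 cm.
The final image is real, 12.1 cm to the right of lens 2 (overall magnification ≈ -0.018).

12.1 cm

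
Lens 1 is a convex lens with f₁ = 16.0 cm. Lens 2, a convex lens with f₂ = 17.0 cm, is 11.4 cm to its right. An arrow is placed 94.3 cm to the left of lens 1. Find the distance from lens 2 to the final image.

Lens 1: 1/d_i1 = 1/f₁ − 1/d_o1 = 1/(16.0) − 1/(94.3) = 0.05190, so d_i1 = 19.27 cm.
The intermediate image is 19.27 cm to the right of lens 1, which lies 7.870 cm to the right of lens 2 — a virtual object — so d_o2 = −7.870 cm.
Lens 2: 1/d_i2 = 1/f₂ − 1/d_o2 = 1/(17.0) − 1/(-7.870) = 0.1859, so d_i2 = 5.38 cm.
The final image is real, 5.38 cm to the right of lens 2 (overall magnification ≈ -0.14).

5.38 cm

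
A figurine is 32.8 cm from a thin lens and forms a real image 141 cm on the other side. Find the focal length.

Real image ⇒ d_i = +141 cm.
1/f = 1/d_o + 1/d_i = 1/(32.8) + 1/(141) = 0.03758, so f = 26.6 cm.
Since f is positive, the thin lens is converging.

f = 26.6 cm (converging)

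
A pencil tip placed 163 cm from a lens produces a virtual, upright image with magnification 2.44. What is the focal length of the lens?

m = −d_i/d_o ⇒ d_i = −m·d_o = −(+2.44)·(163) = -397.7 cm.
1/f = 1/d_o + 1/d_i = 1/(163) + 1/(-397.7) = 0.003621, so f = 276 cm.
Since f is positive, the lens is converging.

f = 276 cm (converging)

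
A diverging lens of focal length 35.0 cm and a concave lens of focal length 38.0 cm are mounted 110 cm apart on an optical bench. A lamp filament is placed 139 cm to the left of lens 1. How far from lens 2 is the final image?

Lens 1 is diverging, so f₁ = −35.0 cm.
Lens 1: 1/d_i1 = 1/f₁ − 1/d_o1 = 1/(-35.0) − 1/(139) = -0.03577, so d_i1 = -27.96 cm.
The intermediate image is 27.96 cm to the left of lens 1 (virtual), which is 110 − (-27.96) = 138.0 cm to the left of lens 2, so d_o2 = +138.0 cm.
Lens 2 is diverging, so f₂ = −38.0 cm.
Lens 2: 1/d_i2 = 1/f₂ − 1/d_o2 = 1/(-38.0) − 1/(138.0) = -0.03356, so d_i2 = -29.8 cm.
The final image is virtual, 29.8 cm to the left of lens 2 (overall magnification ≈ 0.043).

29.8 cm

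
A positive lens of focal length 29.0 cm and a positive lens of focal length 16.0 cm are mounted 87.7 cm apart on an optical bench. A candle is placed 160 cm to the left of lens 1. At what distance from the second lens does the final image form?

Lens 1: 1/d_i1 = 1/f₁ − 1/d_o1 = 1/(29.0) − 1/(160) = 0.02823, so d_i1 = 35.42 cm.
The intermediate image is 35.42 cm to the right of lens 1, which is 87.7 − (35.42) = 52.28 cm to the left of lens 2, so d_o2 = +52.28 cm.
Lens 2: 1/d_i2 = 1/f₂ − 1/d_o2 = 1/(16.0) − 1/(52.28) = 0.04337, so d_i2 = 23.1 cm.
The final image is real, 23.1 cm to the right of lens 2 (overall magnification ≈ 0.098).

23.1 cm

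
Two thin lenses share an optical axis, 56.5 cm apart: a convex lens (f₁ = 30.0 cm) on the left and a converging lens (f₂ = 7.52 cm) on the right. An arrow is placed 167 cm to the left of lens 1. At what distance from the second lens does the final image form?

Lens 1: 1/d_i1 = 1/f₁ − 1/d_o1 = 1/(30.0) − 1/(167) = 0.02735, so d_i1 = 36.57 cm.
The intermediate image is 36.57 cm to the right of lens 1, which is 56.5 − (36.57) = 19.93 cm to the left of lens 2, so d_o2 = +19.93 cm.
Lens 2: 1/d_i2 = 1/f₂ − 1/d_o2 = 1/(7.52) − 1/(19.93) = 0.08280, so d_i2 = 12.1 cm.
The final image is real, 12.1 cm to the right of lens 2 (overall magnification ≈ 0.13).

12.1 cm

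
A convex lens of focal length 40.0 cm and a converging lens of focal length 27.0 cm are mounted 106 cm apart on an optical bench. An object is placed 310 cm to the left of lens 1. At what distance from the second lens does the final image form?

49.0 cm

Lens 1: 1/d_i1 = 1/f₁ − 1/d_o1 = 1/(40.0) − 1/(310) = 0.02177, so d_i1 = 45.93 cm.
The intermediate image is 45.93 cm to the right of lens 1, which is 106 − (45.93) = 60.07 cm to the left of lens 2, so d_o2 = +60.07 cm.
Lens 2: 1/d_i2 = 1/f₂ − 1/d_o2 = 1/(27.0) − 1/(60.07) = 0.02039, so d_i2 = 49.0 cm.
The final image is real, 49.0 cm to the right of lens 2 (overall magnification ≈ 0.12).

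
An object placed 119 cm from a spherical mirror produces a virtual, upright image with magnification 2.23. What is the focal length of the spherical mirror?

f = 216 cm (concave)

m = −d_i/d_o ⇒ d_i = −m·d_o = −(+2.23)·(119) = -265.4 cm.
1/f = 1/d_o + 1/d_i = 1/(119) + 1/(-265.4) = 0.004635, so f = 216 cm.
Since f is positive, the spherical mirror is concave.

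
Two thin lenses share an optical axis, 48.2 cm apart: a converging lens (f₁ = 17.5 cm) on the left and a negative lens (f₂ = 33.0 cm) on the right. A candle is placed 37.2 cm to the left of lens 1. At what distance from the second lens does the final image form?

10.4 cm

Lens 1: 1/d_i1 = 1/f₁ − 1/d_o1 = 1/(17.5) − 1/(37.2) = 0.03026, so d_i1 = 33.05 cm.
The intermediate image is 33.05 cm to the right of lens 1, which is 48.2 − (33.05) = 15.15 cm to the left of lens 2, so d_o2 = +15.15 cm.
Lens 2 is diverging, so f₂ = −33.0 cm.
Lens 2: 1/d_i2 = 1/f₂ − 1/d_o2 = 1/(-33.0) − 1/(15.15) = -0.09631, so d_i2 = -10.4 cm.
The final image is virtual, 10.4 cm to the left of lens 2 (overall magnification ≈ -0.61).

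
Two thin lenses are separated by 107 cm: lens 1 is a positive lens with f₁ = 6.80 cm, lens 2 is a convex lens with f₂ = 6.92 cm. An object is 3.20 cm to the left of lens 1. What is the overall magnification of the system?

m = -0.123

Lens 1: 1/d_i1 = 1/(6.80) − 1/(3.20) = -0.1654, so d_i1 = -6.044 cm; m₁ = −d_i1/d_o1 = +1.889.
d_o2 = 107 − (-6.044) = 113.0 cm.
Lens 2: 1/d_i2 = 1/(6.92) − 1/(113.0) = 0.1357, so d_i2 = 7.371 cm; m₂ = −d_i2/d_o2 = -0.06523.
m = m₁·m₂ = (+1.889)(-0.06523) = -0.123.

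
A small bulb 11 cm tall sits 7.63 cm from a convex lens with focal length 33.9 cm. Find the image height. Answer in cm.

14.2 cm

1/d_i = 1/f − 1/d_o = 1/(33.90) − 1/(7.63) = -0.1016, so d_i = -9.846 cm.
m = −d_i/d_o = +1.290.
|h_i| = |m|·h_o = 1.290 × 11 = 14.2 cm. The image is virtual, upright and enlarged, on the same side as the object.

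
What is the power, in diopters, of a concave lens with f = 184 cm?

For a concave lens, f = −184 cm.
f = -184 cm = -1.84 m.
P = 1/f = 1/(-1.84 m) = -0.543 D.

P = -0.543 D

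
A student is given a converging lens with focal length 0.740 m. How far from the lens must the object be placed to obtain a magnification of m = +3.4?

m = −d_i/d_o ⇒ d_i = −m·d_o.
1/f = 1/d_o + 1/d_i = 1/d_o − 1/(m·d_o) = (1 − 1/m)/d_o, so d_o = f(1 − 1/m) = (0.7400)(1 − 1/(+3.4)) = 0.522 m.

0.522 m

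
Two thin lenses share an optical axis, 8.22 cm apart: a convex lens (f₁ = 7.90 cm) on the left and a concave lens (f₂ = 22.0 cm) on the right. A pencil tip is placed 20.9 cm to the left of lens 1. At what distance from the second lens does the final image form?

Lens 1: 1/d_i1 = 1/f₁ − 1/d_o1 = 1/(7.90) − 1/(20.9) = 0.07874, so d_i1 = 12.70 cm.
The intermediate image is 12.70 cm to the right of lens 1, which lies 4.480 cm to the right of lens 2 — a virtual object — so d_o2 = −4.480 cm.
Lens 2 is diverging, so f₂ = −22.0 cm.
Lens 2: 1/d_i2 = 1/f₂ − 1/d_o2 = 1/(-22.0) − 1/(-4.480) = 0.1778, so d_i2 = 5.63 cm.
The final image is real, 5.63 cm to the right of lens 2 (overall magnification ≈ -0.76).

5.63 cm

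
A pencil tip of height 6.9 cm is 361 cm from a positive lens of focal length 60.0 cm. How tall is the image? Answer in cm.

1/d_i = 1/f − 1/d_o = 1/(60.00) − 1/(361) = 0.01390, so d_i = 71.96 cm.
m = −d_i/d_o = -0.1993.
|h_i| = |m|·h_o = 0.1993 × 6.9 = 1.38 cm. The image is real, inverted and reduced, on the far side of the lens.

1.38 cm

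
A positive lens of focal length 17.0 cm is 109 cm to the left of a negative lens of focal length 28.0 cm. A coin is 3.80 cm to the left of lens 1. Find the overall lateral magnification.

Lens 1: 1/d_i1 = 1/(17.0) − 1/(3.80) = -0.2043, so d_i1 = -4.894 cm; m₁ = −d_i1/d_o1 = +1.288.
d_o2 = 109 − (-4.894) = 113.9 cm.
f₂ = −28.0 cm (diverging).
Lens 2: 1/d_i2 = 1/(-28.0) − 1/(113.9) = -0.04449, so d_i2 = -22.47 cm; m₂ = −d_i2/d_o2 = +0.1973.
m = m₁·m₂ = (+1.288)(+0.1973) = +0.254.

m = +0.254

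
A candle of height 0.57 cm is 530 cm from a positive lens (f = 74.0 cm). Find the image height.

0.0925 cm

1/d_i = 1/f − 1/d_o = 1/(74.00) − 1/(530) = 0.01163, so d_i = 86.01 cm.
m = −d_i/d_o = -0.1623.
|h_i| = |m|·h_o = 0.1623 × 0.57 = 0.0925 cm. The image is real, inverted and reduced, on the far side of the lens.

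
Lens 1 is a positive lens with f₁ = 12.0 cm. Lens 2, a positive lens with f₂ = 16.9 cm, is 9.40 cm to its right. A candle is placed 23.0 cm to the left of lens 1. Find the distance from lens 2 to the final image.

Lens 1: 1/d_i1 = 1/f₁ − 1/d_o1 = 1/(12.0) − 1/(23.0) = 0.03986, so d_i1 = 25.09 cm.
The intermediate image is 25.09 cm to the right of lens 1, which lies 15.69 cm to the right of lens 2 — a virtual object — so d_o2 = −15.69 cm.
Lens 2: 1/d_i2 = 1/f₂ − 1/d_o2 = 1/(16.9) − 1/(-15.69) = 0.1229, so d_i2 = 8.14 cm.
The final image is real, 8.14 cm to the right of lens 2 (overall magnification ≈ -0.57).

8.14 cm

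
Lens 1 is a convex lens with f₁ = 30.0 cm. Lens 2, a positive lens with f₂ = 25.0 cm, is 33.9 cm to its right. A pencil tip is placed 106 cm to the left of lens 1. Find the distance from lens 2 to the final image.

6.03 cm

Lens 1: 1/d_i1 = 1/f₁ − 1/d_o1 = 1/(30.0) − 1/(106) = 0.02390, so d_i1 = 41.84 cm.
The intermediate image is 41.84 cm to the right of lens 1, which lies 7.940 cm to the right of lens 2 — a virtual object — so d_o2 = −7.940 cm.
Lens 2: 1/d_i2 = 1/f₂ − 1/d_o2 = 1/(25.0) − 1/(-7.940) = 0.1659, so d_i2 = 6.03 cm.
The final image is real, 6.03 cm to the right of lens 2 (overall magnification ≈ -0.30).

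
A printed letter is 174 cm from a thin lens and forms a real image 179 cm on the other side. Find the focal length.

Real image ⇒ d_i = +179 cm.
1/f = 1/d_o + 1/d_i = 1/(174) + 1/(179) = 0.01133, so f = 88.2 cm.
Since f is positive, the thin lens is converging.

f = 88.2 cm (converging)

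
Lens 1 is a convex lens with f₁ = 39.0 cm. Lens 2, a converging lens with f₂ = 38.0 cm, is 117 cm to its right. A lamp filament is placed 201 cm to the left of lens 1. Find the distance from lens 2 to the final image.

Lens 1: 1/d_i1 = 1/f₁ − 1/d_o1 = 1/(39.0) − 1/(201) = 0.02067, so d_i1 = 48.39 cm.
The intermediate image is 48.39 cm to the right of lens 1, which is 117 − (48.39) = 68.61 cm to the left of lens 2, so d_o2 = +68.61 cm.
Lens 2: 1/d_i2 = 1/f₂ − 1/d_o2 = 1/(38.0) − 1/(68.61) = 0.01174, so d_i2 = 85.2 cm.
The final image is real, 85.2 cm to the right of lens 2 (overall magnification ≈ 0.30).

85.2 cm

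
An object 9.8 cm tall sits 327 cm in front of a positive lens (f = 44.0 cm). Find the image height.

1/d_i = 1/f − 1/d_o = 1/(44.00) − 1/(327) = 0.01967, so d_i = 50.84 cm.
m = −d_i/d_o = -0.1555.
|h_i| = |m|·h_o = 0.1555 × 9.8 = 1.52 cm. The image is real, inverted and reduced, on the far side of the lens.

1.52 cm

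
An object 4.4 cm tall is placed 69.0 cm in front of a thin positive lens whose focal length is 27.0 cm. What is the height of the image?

1/d_i = 1/f − 1/d_o = 1/(27.00) − 1/(69.0) = 0.02254, so d_i = 44.36 cm.
m = −d_i/d_o = -0.6429.
|h_i| = |m|·h_o = 0.6429 × 4.4 = 2.83 cm. The image is real, inverted and reduced, on the far side of the lens.

2.83 cm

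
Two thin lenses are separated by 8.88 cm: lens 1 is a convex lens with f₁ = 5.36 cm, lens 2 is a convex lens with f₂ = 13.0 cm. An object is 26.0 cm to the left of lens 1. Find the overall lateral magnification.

m = -0.311

Lens 1: 1/d_i1 = 1/(5.36) − 1/(26.0) = 0.1481, so d_i1 = 6.752 cm; m₁ = −d_i1/d_o1 = -0.2597.
d_o2 = 8.88 − (6.752) = 2.128 cm.
Lens 2: 1/d_i2 = 1/(13.0) − 1/(2.128) = -0.3930, so d_i2 = -2.545 cm; m₂ = −d_i2/d_o2 = +1.196.
m = m₁·m₂ = (-0.2597)(+1.196) = -0.311.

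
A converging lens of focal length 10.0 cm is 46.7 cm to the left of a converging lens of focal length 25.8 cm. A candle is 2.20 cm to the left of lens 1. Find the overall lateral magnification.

Lens 1: 1/d_i1 = 1/(10.0) − 1/(2.20) = -0.3545, so d_i1 = -2.821 cm; m₁ = −d_i1/d_o1 = +1.282.
d_o2 = 46.7 − (-2.821) = 49.52 cm.
Lens 2: 1/d_i2 = 1/(25.8) − 1/(49.52) = 0.01857, so d_i2 = 53.86 cm; m₂ = −d_i2/d_o2 = -1.088.
m = m₁·m₂ = (+1.282)(-1.088) = -1.39.

m = -1.39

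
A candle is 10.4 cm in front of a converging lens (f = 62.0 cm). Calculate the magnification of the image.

1/d_i = 1/f − 1/d_o = 1/(62.00) − 1/(10.4) = -0.08002, so d_i = -12.50 cm.
m = −d_i/d_o = −(-12.50)/(10.4) = +1.20.
The image is virtual, upright and enlarged, on the same side as the object.

m = +1.20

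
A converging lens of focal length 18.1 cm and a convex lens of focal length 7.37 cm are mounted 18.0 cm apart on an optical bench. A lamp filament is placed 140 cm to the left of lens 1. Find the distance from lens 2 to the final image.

Lens 1: 1/d_i1 = 1/f₁ − 1/d_o1 = 1/(18.1) − 1/(140) = 0.04811, so d_i1 = 20.79 cm.
The intermediate image is 20.79 cm to the right of lens 1, which lies 2.790 cm to the right of lens 2 — a virtual object — so d_o2 = −2.790 cm.
Lens 2: 1/d_i2 = 1/f₂ − 1/d_o2 = 1/(7.37) − 1/(-2.790) = 0.4941, so d_i2 = 2.02 cm.
The final image is real, 2.02 cm to the right of lens 2 (overall magnification ≈ -0.11).

2.02 cm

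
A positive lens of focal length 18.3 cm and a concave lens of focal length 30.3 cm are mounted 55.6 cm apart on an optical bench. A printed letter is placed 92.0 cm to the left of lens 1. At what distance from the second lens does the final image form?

Lens 1: 1/d_i1 = 1/f₁ − 1/d_o1 = 1/(18.3) − 1/(92.0) = 0.04378, so d_i1 = 22.84 cm.
The intermediate image is 22.84 cm to the right of lens 1, which is 55.6 − (22.84) = 32.76 cm to the left of lens 2, so d_o2 = +32.76 cm.
Lens 2 is diverging, so f₂ = −30.3 cm.
Lens 2: 1/d_i2 = 1/f₂ − 1/d_o2 = 1/(-30.3) − 1/(32.76) = -0.06353, so d_i2 = -15.7 cm.
The final image is virtual, 15.7 cm to the left of lens 2 (overall magnification ≈ -0.12).

15.7 cm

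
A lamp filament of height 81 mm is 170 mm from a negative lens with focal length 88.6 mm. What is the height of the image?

27.8 mm

For a negative lens, f = -88.6 mm.
1/d_i = 1/f − 1/d_o = 1/(-88.60) − 1/(170) = -0.01717, so d_i = -58.24 mm.
m = −d_i/d_o = +0.3426.
|h_i| = |m|·h_o = 0.3426 × 81 = 27.8 mm. The image is virtual, upright and reduced, on the same side as the object.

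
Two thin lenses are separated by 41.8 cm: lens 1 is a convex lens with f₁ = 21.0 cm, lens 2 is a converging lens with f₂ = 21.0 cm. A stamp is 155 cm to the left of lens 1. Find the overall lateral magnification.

m = -0.943

Lens 1: 1/d_i1 = 1/(21.0) − 1/(155) = 0.04117, so d_i1 = 24.29 cm; m₁ = −d_i1/d_o1 = -0.1567.
d_o2 = 41.8 − (24.29) = 17.51 cm.
Lens 2: 1/d_i2 = 1/(21.0) − 1/(17.51) = -0.009491, so d_i2 = -105.4 cm; m₂ = −d_i2/d_o2 = +6.017.
m = m₁·m₂ = (-0.1567)(+6.017) = -0.943.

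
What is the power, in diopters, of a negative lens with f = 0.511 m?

P = -1.96 D

For a negative lens, f = −0.511 m.
P = 1/f = 1/(-0.511 m) = -1.96 D.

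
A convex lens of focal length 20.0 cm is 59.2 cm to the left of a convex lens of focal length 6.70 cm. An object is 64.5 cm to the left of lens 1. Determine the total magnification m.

Lens 1: 1/d_i1 = 1/(20.0) − 1/(64.5) = 0.03450, so d_i1 = 28.99 cm; m₁ = −d_i1/d_o1 = -0.4495.
d_o2 = 59.2 − (28.99) = 30.21 cm.
Lens 2: 1/d_i2 = 1/(6.70) − 1/(30.21) = 0.1162, so d_i2 = 8.609 cm; m₂ = −d_i2/d_o2 = -0.2850.
m = m₁·m₂ = (-0.4495)(-0.2850) = +0.128.

m = +0.128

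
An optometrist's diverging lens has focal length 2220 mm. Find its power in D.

For a diverging lens, f = −2220 mm.
f = -222 cm = -2.22 m.
P = 1/f = 1/(-2.22 m) = -0.450 D.

P = -0.450 D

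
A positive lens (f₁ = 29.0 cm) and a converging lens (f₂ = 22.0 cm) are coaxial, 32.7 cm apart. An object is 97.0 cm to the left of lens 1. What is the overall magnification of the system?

Lens 1: 1/d_i1 = 1/(29.0) − 1/(97.0) = 0.02417, so d_i1 = 41.37 cm; m₁ = −d_i1/d_o1 = -0.4265.
d_o2 = 32.7 − (41.37) = -8.670 cm (virtual object).
Lens 2: 1/d_i2 = 1/(22.0) − 1/(-8.670) = 0.1608, so d_i2 = 6.219 cm; m₂ = −d_i2/d_o2 = +0.7173.
m = m₁·m₂ = (-0.4265)(+0.7173) = -0.306.

m = -0.306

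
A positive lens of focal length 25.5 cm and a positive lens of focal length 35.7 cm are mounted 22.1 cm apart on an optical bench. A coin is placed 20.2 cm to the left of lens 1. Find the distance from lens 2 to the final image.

50.9 cm

Lens 1: 1/d_i1 = 1/f₁ − 1/d_o1 = 1/(25.5) − 1/(20.2) = -0.01029, so d_i1 = -97.19 cm.
The intermediate image is 97.19 cm to the left of lens 1 (virtual), which is 22.1 − (-97.19) = 119.3 cm to the left of lens 2, so d_o2 = +119.3 cm.
Lens 2: 1/d_i2 = 1/f₂ − 1/d_o2 = 1/(35.7) − 1/(119.3) = 0.01963, so d_i2 = 50.9 cm.
The final image is real, 50.9 cm to the right of lens 2 (overall magnification ≈ -2.1).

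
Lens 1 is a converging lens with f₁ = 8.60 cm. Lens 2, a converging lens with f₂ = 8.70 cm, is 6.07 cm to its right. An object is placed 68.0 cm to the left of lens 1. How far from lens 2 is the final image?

2.63 cm

Lens 1: 1/d_i1 = 1/f₁ − 1/d_o1 = 1/(8.60) − 1/(68.0) = 0.1016, so d_i1 = 9.845 cm.
The intermediate image is 9.845 cm to the right of lens 1, which lies 3.775 cm to the right of lens 2 — a virtual object — so d_o2 = −3.775 cm.
Lens 2: 1/d_i2 = 1/f₂ − 1/d_o2 = 1/(8.70) − 1/(-3.775) = 0.3798, so d_i2 = 2.63 cm.
The final image is real, 2.63 cm to the right of lens 2 (overall magnification ≈ -0.10).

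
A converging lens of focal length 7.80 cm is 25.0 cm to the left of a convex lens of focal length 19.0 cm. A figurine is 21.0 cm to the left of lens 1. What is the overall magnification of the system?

m = -1.75

Lens 1: 1/d_i1 = 1/(7.80) − 1/(21.0) = 0.08059, so d_i1 = 12.41 cm; m₁ = −d_i1/d_o1 = -0.5910.
d_o2 = 25.0 − (12.41) = 12.59 cm.
Lens 2: 1/d_i2 = 1/(19.0) − 1/(12.59) = -0.02680, so d_i2 = -37.32 cm; m₂ = −d_i2/d_o2 = +2.964.
m = m₁·m₂ = (-0.5910)(+2.964) = -1.75.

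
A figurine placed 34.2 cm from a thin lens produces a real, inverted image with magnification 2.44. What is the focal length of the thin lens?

f = 24.3 cm (converging)

m = −d_i/d_o ⇒ d_i = −m·d_o = −(-2.44)·(34.2) = 83.45 cm.
1/f = 1/d_o + 1/d_i = 1/(34.2) + 1/(83.45) = 0.04122, so f = 24.3 cm.
Since f is positive, the thin lens is converging.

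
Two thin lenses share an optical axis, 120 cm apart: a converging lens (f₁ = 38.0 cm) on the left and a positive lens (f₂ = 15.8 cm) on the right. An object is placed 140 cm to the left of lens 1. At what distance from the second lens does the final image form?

20.6 cm

Lens 1: 1/d_i1 = 1/f₁ − 1/d_o1 = 1/(38.0) − 1/(140) = 0.01917, so d_i1 = 52.16 cm.
The intermediate image is 52.16 cm to the right of lens 1, which is 120 − (52.16) = 67.84 cm to the left of lens 2, so d_o2 = +67.84 cm.
Lens 2: 1/d_i2 = 1/f₂ − 1/d_o2 = 1/(15.8) − 1/(67.84) = 0.04855, so d_i2 = 20.6 cm.
The final image is real, 20.6 cm to the right of lens 2 (overall magnification ≈ 0.11).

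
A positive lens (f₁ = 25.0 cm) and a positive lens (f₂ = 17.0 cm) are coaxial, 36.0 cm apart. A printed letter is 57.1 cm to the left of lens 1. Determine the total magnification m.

m = -0.520

Lens 1: 1/d_i1 = 1/(25.0) − 1/(57.1) = 0.02249, so d_i1 = 44.47 cm; m₁ = −d_i1/d_o1 = -0.7788.
d_o2 = 36.0 − (44.47) = -8.470 cm (virtual object).
Lens 2: 1/d_i2 = 1/(17.0) − 1/(-8.470) = 0.1769, so d_i2 = 5.653 cm; m₂ = −d_i2/d_o2 = +0.6675.
m = m₁·m₂ = (-0.7788)(+0.6675) = -0.520.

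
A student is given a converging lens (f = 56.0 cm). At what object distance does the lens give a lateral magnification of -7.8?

m = −d_i/d_o ⇒ d_i = −m·d_o.
1/f = 1/d_o + 1/d_i = 1/d_o − 1/(m·d_o) = (1 − 1/m)/d_o, so d_o = f(1 − 1/m) = (56.00)(1 − 1/(-7.8)) = 63.2 cm.

63.2 cm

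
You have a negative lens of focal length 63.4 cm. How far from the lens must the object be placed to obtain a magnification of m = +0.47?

For a negative lens, f = -63.4 cm.
m = −d_i/d_o ⇒ d_i = −m·d_o.
1/f = 1/d_o + 1/d_i = 1/d_o − 1/(m·d_o) = (1 − 1/m)/d_o, so d_o = f(1 − 1/m) = (-63.40)(1 − 1/(+0.47)) = 71.5 cm.

71.5 cm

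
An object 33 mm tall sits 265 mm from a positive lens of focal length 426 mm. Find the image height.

1/d_i = 1/f − 1/d_o = 1/(426.0) − 1/(265) = -0.001426, so d_i = -701.2 mm.
m = −d_i/d_o = +2.646.
|h_i| = |m|·h_o = 2.646 × 33 = 87.3 mm. The image is virtual, upright and enlarged, on the same side as the object.

87.3 mm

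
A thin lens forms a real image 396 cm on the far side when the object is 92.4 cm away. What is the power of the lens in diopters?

d_i = +396 cm.
1/f = 1/d_o + 1/d_i = 1/(92.4) + 1/(396) = 0.01335 cm⁻¹.
f = 74.92 cm = 0.7492 m, so P = 1/f = +1.33 D.

P = +1.33 D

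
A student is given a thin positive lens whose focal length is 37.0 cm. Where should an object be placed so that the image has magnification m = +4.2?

28.2 cm

m = −d_i/d_o ⇒ d_i = −m·d_o.
1/f = 1/d_o + 1/d_i = 1/d_o − 1/(m·d_o) = (1 − 1/m)/d_o, so d_o = f(1 − 1/m) = (37.00)(1 − 1/(+4.2)) = 28.2 cm.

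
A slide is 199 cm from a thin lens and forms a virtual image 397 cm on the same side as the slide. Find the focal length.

f = 399 cm (converging)

Virtual image ⇒ d_i = −397 cm.
1/f = 1/d_o + 1/d_i = 1/(199) + 1/(-397) = 0.002506, so f = 399 cm.
Since f is positive, the thin lens is converging.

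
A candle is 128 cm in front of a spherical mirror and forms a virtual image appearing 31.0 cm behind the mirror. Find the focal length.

f = -40.9 cm (convex)

Virtual image ⇒ d_i = −31.0 cm.
1/f = 1/d_o + 1/d_i = 1/(128) + 1/(-31.0) = -0.02445, so f = -40.9 cm.
Since f is negative, the spherical mirror is convex.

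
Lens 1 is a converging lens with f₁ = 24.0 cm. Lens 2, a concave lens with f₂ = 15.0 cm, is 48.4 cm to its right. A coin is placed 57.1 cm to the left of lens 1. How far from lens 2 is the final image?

4.77 cm

Lens 1: 1/d_i1 = 1/f₁ − 1/d_o1 = 1/(24.0) − 1/(57.1) = 0.02415, so d_i1 = 41.40 cm.
The intermediate image is 41.40 cm to the right of lens 1, which is 48.4 − (41.40) = 7.000 cm to the left of lens 2, so d_o2 = +7.000 cm.
Lens 2 is diverging, so f₂ = −15.0 cm.
Lens 2: 1/d_i2 = 1/f₂ − 1/d_o2 = 1/(-15.0) − 1/(7.000) = -0.2095, so d_i2 = -4.77 cm.
The final image is virtual, 4.77 cm to the left of lens 2 (overall magnification ≈ -0.49).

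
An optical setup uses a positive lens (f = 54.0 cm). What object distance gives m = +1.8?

m = −d_i/d_o ⇒ d_i = −m·d_o.
1/f = 1/d_o + 1/d_i = 1/d_o − 1/(m·d_o) = (1 − 1/m)/d_o, so d_o = f(1 − 1/m) = (54.00)(1 − 1/(+1.8)) = 24.0 cm.

24.0 cm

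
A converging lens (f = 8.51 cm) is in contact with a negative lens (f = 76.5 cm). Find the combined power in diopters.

P = +10.4 D

P₁ = 1/f₁ = 1/(0.0851 m) = +11.75 D; P₂ = 1/f₂ = 1/(-0.765 m) = -1.307 D.
For thin lenses in contact, P = P₁ + P₂ = (+11.75) + (-1.307) = +10.4 D.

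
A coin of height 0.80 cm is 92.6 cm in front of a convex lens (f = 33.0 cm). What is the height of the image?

0.443 cm

1/d_i = 1/f − 1/d_o = 1/(33.00) − 1/(92.6) = 0.01950, so d_i = 51.27 cm.
m = −d_i/d_o = -0.5537.
|h_i| = |m|·h_o = 0.5537 × 0.80 = 0.443 cm. The image is real, inverted and reduced, on the far side of the lens.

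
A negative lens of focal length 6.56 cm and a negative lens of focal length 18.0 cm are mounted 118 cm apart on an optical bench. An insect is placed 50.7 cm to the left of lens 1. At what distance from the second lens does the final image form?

Lens 1 is diverging, so f₁ = −6.56 cm.
Lens 1: 1/d_i1 = 1/f₁ − 1/d_o1 = 1/(-6.56) − 1/(50.7) = -0.1722, so d_i1 = -5.808 cm.
The intermediate image is 5.808 cm to the left of lens 1 (virtual), which is 118 − (-5.808) = 123.8 cm to the left of lens 2, so d_o2 = +123.8 cm.
Lens 2 is diverging, so f₂ = −18.0 cm.
Lens 2: 1/d_i2 = 1/f₂ − 1/d_o2 = 1/(-18.0) − 1/(123.8) = -0.06363, so d_i2 = -15.7 cm.
The final image is virtual, 15.7 cm to the left of lens 2 (overall magnification ≈ 0.015).

15.7 cm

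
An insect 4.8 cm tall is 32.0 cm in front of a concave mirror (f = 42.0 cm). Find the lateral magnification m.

m = +4.20

1/d_i = 1/f − 1/d_o = 1/(42.00) − 1/(32.0) = -0.007440, so d_i = -134.4 cm.
m = −d_i/d_o = −(-134.4)/(32.0) = +4.20.
The image is virtual, upright and enlarged, behind the mirror.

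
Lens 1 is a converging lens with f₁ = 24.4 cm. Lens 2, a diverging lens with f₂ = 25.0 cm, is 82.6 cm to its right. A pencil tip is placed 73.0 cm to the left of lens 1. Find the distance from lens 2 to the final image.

16.2 cm

Lens 1: 1/d_i1 = 1/f₁ − 1/d_o1 = 1/(24.4) − 1/(73.0) = 0.02728, so d_i1 = 36.65 cm.
The intermediate image is 36.65 cm to the right of lens 1, which is 82.6 − (36.65) = 45.95 cm to the left of lens 2, so d_o2 = +45.95 cm.
Lens 2 is diverging, so f₂ = −25.0 cm.
Lens 2: 1/d_i2 = 1/f₂ − 1/d_o2 = 1/(-25.0) − 1/(45.95) = -0.06176, so d_i2 = -16.2 cm.
The final image is virtual, 16.2 cm to the left of lens 2 (overall magnification ≈ -0.18).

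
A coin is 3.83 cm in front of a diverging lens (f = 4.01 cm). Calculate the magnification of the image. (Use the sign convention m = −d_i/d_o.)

m = +0.511

For a diverging lens, f = -4.01 cm.
1/d_i = 1/f − 1/d_o = 1/(-4.010) − 1/(3.83) = -0.5105, so d_i = -1.959 cm.
m = −d_i/d_o = −(-1.959)/(3.83) = +0.511.
The image is virtual, upright and reduced, on the same side as the object.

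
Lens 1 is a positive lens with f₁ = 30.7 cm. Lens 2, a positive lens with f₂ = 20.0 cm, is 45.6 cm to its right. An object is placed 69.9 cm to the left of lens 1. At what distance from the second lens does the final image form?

6.27 cm

Lens 1: 1/d_i1 = 1/f₁ − 1/d_o1 = 1/(30.7) − 1/(69.9) = 0.01827, so d_i1 = 54.74 cm.
The intermediate image is 54.74 cm to the right of lens 1, which lies 9.140 cm to the right of lens 2 — a virtual object — so d_o2 = −9.140 cm.
Lens 2: 1/d_i2 = 1/f₂ − 1/d_o2 = 1/(20.0) − 1/(-9.140) = 0.1594, so d_i2 = 6.27 cm.
The final image is real, 6.27 cm to the right of lens 2 (overall magnification ≈ -0.54).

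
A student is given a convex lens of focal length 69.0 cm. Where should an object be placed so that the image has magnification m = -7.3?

78.5 cm

m = −d_i/d_o ⇒ d_i = −m·d_o.
1/f = 1/d_o + 1/d_i = 1/d_o − 1/(m·d_o) = (1 − 1/m)/d_o, so d_o = f(1 − 1/m) = (69.00)(1 − 1/(-7.3)) = 78.5 cm.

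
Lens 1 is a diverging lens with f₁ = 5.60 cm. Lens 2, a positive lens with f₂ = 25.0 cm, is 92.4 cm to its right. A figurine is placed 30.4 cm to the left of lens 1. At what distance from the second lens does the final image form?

33.7 cm

Lens 1 is diverging, so f₁ = −5.60 cm.
Lens 1: 1/d_i1 = 1/f₁ − 1/d_o1 = 1/(-5.60) − 1/(30.4) = -0.2115, so d_i1 = -4.729 cm.
The intermediate image is 4.729 cm to the left of lens 1 (virtual), which is 92.4 − (-4.729) = 97.13 cm to the left of lens 2, so d_o2 = +97.13 cm.
Lens 2: 1/d_i2 = 1/f₂ − 1/d_o2 = 1/(25.0) − 1/(97.13) = 0.02970, so d_i2 = 33.7 cm.
The final image is real, 33.7 cm to the right of lens 2 (overall magnification ≈ -0.054).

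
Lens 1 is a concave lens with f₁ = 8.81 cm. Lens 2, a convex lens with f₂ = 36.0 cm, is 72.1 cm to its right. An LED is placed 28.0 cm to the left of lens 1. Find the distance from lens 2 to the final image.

66.3 cm

Lens 1 is diverging, so f₁ = −8.81 cm.
Lens 1: 1/d_i1 = 1/f₁ − 1/d_o1 = 1/(-8.81) − 1/(28.0) = -0.1492, so d_i1 = -6.701 cm.
The intermediate image is 6.701 cm to the left of lens 1 (virtual), which is 72.1 − (-6.701) = 78.80 cm to the left of lens 2, so d_o2 = +78.80 cm.
Lens 2: 1/d_i2 = 1/f₂ − 1/d_o2 = 1/(36.0) − 1/(78.80) = 0.01509, so d_i2 = 66.3 cm.
The final image is real, 66.3 cm to the right of lens 2 (overall magnification ≈ -0.20).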